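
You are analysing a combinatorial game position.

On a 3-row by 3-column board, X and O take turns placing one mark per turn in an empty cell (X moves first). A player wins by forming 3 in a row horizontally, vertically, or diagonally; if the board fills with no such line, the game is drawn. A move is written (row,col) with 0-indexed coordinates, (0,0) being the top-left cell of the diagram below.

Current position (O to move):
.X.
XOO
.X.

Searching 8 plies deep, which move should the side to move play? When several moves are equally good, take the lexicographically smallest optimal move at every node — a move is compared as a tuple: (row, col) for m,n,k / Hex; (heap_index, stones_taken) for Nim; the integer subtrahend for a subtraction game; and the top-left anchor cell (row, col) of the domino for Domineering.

O's best at [.X./XOO/.X.]: (0,2)

ply 1, O at .X./XOO/.X. | (0,0)=+0→OX./XOO/.X.; (0,2)=+1→.XO/XOO/.X.*; (2,0)=+0→.X./XOO/OX.; (2,2)=+1→.X./XOO/.XO
ply 2, X at .XO/XOO/.X. | (0,0)=-1→XXO/XOO/.X.*; (2,0)=-1→.XO/XOO/XX.; (2,2)=-1→.XO/XOO/.XX
ply 3, O at XXO/XOO/.X. | (2,0)=+1→XXO/XOO/OX.*; (2,2)=+1→XXO/XOO/.XO
ply 4: XXO/XOO/OX. is terminal -1 (X); from .X./XOO/.X. depth 8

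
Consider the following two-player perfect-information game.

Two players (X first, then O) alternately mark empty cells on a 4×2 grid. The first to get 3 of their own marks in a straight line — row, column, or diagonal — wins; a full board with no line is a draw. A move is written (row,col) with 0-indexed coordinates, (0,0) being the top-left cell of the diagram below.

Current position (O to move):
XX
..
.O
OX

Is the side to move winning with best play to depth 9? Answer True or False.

ply 1, O at XX/../.O/OX | (1,0)=+0→XX/O./.O/OX*; (1,1)=+0→XX/.O/.O/OX; (2,0)=+0→XX/../OO/OX
ply 2, X at XX/O./.O/OX | (1,1)=-1→XX/OX/.O/OX; (2,0)=+0→XX/O./XO/OX*
ply 3, O at XX/O./XO/OX | (1,1)=+0→XX/OO/XO/OX*
ply 4: XX/OO/XO/OX is terminal +0 (X); from XX/../.O/OX depth 9

O winning at [XX/../.O/OX]: False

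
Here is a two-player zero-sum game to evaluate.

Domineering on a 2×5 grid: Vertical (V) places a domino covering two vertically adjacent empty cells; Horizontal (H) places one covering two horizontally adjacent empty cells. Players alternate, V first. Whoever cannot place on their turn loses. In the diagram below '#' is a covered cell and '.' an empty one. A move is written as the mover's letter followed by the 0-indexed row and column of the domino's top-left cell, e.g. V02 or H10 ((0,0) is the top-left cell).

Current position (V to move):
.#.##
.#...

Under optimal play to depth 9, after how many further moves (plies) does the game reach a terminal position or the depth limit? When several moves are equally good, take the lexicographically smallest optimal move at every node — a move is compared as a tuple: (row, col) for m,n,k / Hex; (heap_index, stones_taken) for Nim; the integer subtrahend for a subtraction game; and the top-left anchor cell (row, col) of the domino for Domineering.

[.#.##/.#...] V move#1: V00:-1/##.##/##..., V02:+1/.####/.##..*
[.####/.##..] H move#2: H13:-1/.####/.####*
[.####/.####] V move#3: V00:+1/#####/#####*
[#####/#####] end (terminal -1, H#4); searched .#.##/.#... to 9

PV length from [.#.##/.#...]: 3 plies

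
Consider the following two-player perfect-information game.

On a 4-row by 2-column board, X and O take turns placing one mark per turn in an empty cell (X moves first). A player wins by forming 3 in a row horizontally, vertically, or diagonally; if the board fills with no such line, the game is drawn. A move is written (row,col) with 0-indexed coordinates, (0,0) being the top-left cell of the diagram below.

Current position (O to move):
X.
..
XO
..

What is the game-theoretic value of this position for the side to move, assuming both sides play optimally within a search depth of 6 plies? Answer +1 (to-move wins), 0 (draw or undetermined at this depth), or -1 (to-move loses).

ply 1, O at X./../XO/.. | (0,1)=-1→XO/../XO/..; (1,0)=+0→X./O./XO/..*; (1,1)=-1→X./.O/XO/..; (3,0)=-1→X./../XO/O.; (3,1)=-1→X./../XO/.O
ply 2, X at X./O./XO/.. | (0,1)=+0→XX/O./XO/..*; (1,1)=+0→X./OX/XO/..; (3,0)=-1→X./O./XO/X.; (3,1)=+0→X./O./XO/.X
ply 3, O at XX/O./XO/.. | (1,1)=+0→XX/OO/XO/..*; (3,0)=+0→XX/O./XO/O.; (3,1)=+0→XX/O./XO/.O
ply 4, X at XX/OO/XO/.. | (3,0)=-1→XX/OO/XO/X.; (3,1)=+0→XX/OO/XO/.X*
ply 5, O at XX/OO/XO/.X | (3,0)=+0→XX/OO/XO/OX*
ply 6: XX/OO/XO/OX is terminal +0 (X); from X./../XO/.. depth 6

value(X./../XO/.., O) = 0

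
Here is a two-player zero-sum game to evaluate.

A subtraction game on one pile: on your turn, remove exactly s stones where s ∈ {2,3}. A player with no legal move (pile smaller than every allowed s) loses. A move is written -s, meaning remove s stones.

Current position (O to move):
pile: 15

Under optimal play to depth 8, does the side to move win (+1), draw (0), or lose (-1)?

value(15, O) = -1

[15] O move#1: -2:-1/13*, -3:-1/12
[13] X move#2: -2:+1/11*, -3:+1/10
[11] O move#3: -2:-1/9*, -3:-1/8
[9] X move#4: -2:-1/7, -3:+1/6*
[6] O move#5: -2:-1/4*, -3:-1/3
[4] X move#6: -2:-1/2, -3:+1/1*
[1] end (terminal -1, O#7); searched 15 to 8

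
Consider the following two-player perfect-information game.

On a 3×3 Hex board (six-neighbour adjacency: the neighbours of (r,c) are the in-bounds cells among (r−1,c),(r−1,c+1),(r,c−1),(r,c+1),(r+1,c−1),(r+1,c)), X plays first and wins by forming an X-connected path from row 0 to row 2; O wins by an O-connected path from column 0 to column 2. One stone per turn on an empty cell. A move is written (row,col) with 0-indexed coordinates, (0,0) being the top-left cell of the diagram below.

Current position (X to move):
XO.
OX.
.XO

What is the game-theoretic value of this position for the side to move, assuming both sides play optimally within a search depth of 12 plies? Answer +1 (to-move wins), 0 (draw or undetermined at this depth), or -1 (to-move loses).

[XO./OX./.XO] X move#1: (0,2):+1/XOX/OX./.XO*, (1,2):-1/XO./OXX/.XO, (2,0):-1/XO./OX./XXO
[XOX/OX./.XO] end (terminal -1, O#2); searched XO./OX./.XO to 12

value(XO./OX./.XO, X) = +1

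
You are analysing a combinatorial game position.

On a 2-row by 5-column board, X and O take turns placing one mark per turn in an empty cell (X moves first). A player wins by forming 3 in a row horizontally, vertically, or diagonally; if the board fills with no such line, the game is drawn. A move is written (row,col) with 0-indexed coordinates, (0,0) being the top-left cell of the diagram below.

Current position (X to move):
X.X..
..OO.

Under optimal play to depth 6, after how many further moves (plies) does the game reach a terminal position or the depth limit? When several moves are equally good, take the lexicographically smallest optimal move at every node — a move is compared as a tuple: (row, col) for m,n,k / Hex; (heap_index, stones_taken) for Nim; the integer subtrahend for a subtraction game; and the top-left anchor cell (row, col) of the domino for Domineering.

[X.X../..OO.] X move#1: (0,1):+1/XXX../..OO.*, (0,3):-1/X.XX./..OO., (0,4):-1/X.X.X/..OO., (1,0):-1/X.X../X.OO., (1,1):-1/X.X../.XOO., (1,4):-1/X.X../..OOX
[XXX../..OO.] end (terminal -1, O#2); searched X.X../..OO. to 6

PV length from [X.X../..OO.]: 1 ply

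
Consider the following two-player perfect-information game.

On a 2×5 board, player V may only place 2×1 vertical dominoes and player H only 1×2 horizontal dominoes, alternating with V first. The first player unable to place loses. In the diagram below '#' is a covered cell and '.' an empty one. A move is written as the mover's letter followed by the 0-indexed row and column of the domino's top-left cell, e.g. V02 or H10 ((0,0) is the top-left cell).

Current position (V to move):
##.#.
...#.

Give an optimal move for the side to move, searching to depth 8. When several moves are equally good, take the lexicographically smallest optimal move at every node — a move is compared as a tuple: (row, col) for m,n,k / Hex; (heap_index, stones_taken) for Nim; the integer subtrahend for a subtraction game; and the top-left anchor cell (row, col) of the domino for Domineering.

V's best at [##.#./...#.]: V02

ply 1, V at ##.#./...#. | V02=+1→####./..##.*; V04=-1→##.##/...##
ply 2, H at ####./..##. | H10=-1→####./####.*
ply 3, V at ####./####. | V04=+1→#####/#####*
ply 4: #####/##### is terminal -1 (H); from ##.#./...#. depth 8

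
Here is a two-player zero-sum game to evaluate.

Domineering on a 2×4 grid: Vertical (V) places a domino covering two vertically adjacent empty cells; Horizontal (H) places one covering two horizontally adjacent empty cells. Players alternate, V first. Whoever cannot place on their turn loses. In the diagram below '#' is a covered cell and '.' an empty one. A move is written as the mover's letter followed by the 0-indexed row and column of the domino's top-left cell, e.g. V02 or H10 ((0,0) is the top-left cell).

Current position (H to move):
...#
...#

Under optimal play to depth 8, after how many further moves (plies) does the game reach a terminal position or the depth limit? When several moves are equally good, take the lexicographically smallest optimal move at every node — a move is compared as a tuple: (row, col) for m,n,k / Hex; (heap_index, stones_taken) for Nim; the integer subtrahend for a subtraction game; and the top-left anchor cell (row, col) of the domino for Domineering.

p1 H@[...#/...#]: H00[##.#/...#]+1* H01[.###/...#]+1 H10[...#/##.#]+1 H11[...#/.###]+1
p2 V@[##.#/...#]: V02[####/..##]-1*
p3 H@[####/..##]: H10[####/####]+1*
p4 V@[####/####] terminal -1; root [...#/...#] d8

PV length from [...#/...#]: 3 plies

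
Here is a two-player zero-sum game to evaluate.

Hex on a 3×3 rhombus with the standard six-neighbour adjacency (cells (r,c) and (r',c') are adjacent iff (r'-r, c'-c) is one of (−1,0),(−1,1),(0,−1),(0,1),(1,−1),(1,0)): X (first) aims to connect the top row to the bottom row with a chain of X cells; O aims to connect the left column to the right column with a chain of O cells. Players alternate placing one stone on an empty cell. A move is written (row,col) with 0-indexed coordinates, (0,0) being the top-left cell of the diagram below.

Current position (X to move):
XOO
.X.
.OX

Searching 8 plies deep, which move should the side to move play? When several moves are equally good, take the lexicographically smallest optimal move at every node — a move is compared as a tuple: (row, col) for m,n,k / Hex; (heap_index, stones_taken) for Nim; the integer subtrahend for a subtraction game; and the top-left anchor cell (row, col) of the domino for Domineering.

X's best at [XOO/.X./.OX]: (1,0)

p1 X@[XOO/.X./.OX]: (1,0)[XOO/XX./.OX]+1* (1,2)[XOO/.XX/.OX]-1 (2,0)[XOO/.X./XOX]-1
p2 O@[XOO/XX./.OX]: (1,2)[XOO/XXO/.OX]-1* (2,0)[XOO/XX./OOX]-1
p3 X@[XOO/XXO/.OX]: (2,0)[XOO/XXO/XOX]+1*
p4 O@[XOO/XXO/XOX] terminal -1; root [XOO/.X./.OX] d8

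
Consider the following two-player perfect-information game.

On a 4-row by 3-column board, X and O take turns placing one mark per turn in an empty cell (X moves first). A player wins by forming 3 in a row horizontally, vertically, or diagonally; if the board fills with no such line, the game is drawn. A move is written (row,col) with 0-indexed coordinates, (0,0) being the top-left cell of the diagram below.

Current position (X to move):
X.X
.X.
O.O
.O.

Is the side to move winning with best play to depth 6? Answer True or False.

X winning at [X.X/.X./O.O/.O.]: True

p1 X@[X.X/.X./O.O/.O.]: (0,1)[XXX/.X./O.O/.O.]+1* (1,0)[X.X/XX./O.O/.O.]-1 (1,2)[X.X/.XX/O.O/.O.]-1 (2,1)[X.X/.X./OXO/.O.]+1 (3,0)[X.X/.X./O.O/XO.]-1 (3,2)[X.X/.X./O.O/.OX]-1
p2 O@[XXX/.X./O.O/.O.] terminal -1; root [X.X/.X./O.O/.O.] d6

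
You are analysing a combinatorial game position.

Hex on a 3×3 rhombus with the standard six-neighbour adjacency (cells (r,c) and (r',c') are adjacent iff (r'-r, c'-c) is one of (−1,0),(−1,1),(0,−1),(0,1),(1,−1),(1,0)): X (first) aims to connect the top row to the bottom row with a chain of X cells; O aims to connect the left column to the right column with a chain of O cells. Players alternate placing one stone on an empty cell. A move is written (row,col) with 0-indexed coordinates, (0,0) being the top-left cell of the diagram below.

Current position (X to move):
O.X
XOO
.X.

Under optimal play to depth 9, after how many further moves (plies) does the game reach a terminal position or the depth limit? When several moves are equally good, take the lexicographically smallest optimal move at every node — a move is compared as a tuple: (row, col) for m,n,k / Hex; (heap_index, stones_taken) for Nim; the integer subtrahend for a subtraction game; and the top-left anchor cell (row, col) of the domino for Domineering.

PV length from [O.X/XOO/.X.]: 2 plies

ply 1, X at O.X/XOO/.X. | (0,1)=-1→OXX/XOO/.X.*; (2,0)=-1→O.X/XOO/XX.; (2,2)=-1→O.X/XOO/.XX
ply 2, O at OXX/XOO/.X. | (2,0)=+1→OXX/XOO/OX.*; (2,2)=-1→OXX/XOO/.XO
ply 3: OXX/XOO/OX. is terminal -1 (X); from O.X/XOO/.X. depth 9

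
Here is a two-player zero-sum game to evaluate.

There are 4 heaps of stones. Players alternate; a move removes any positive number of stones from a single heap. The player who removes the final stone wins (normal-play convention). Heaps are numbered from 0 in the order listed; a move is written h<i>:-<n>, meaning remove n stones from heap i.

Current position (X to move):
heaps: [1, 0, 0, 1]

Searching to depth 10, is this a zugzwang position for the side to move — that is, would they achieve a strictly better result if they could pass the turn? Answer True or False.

zugzwang((1,0,0,1), X) = True

p1 X@[(1,0,0,1)]: h0:-1[(0,0,0,1)]-1* h3:-1[(1,0,0,0)]-1
p2 O@[(0,0,0,1)]: h3:-1[(0,0,0,0)]+1*
p3 X@[(0,0,0,0)] terminal -1; root [(1,0,0,1)] d10
if X skipped the turn, O would face:
~ p1 O@[(1,0,0,1)]: h0:-1[(0,0,0,1)]-1* h3:-1[(1,0,0,0)]-1
~ p2 X@[(0,0,0,1)]: h3:-1[(0,0,0,0)]+1*
~ p3 O@[(0,0,0,0)] terminal -1; root [(1,0,0,1)] d10
compare (X): move=-1 vs pass=+1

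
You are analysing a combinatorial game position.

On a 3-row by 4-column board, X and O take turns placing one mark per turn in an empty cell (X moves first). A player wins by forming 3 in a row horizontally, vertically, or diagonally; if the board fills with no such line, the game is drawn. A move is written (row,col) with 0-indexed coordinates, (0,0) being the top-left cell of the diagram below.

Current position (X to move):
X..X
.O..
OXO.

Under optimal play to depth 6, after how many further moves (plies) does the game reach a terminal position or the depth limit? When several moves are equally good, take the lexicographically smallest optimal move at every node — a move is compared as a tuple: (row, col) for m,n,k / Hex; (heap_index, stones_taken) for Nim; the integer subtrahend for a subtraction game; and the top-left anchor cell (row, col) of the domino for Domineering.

PV length from [X..X/.O../OXO.]: 3 plies

[X..X/.O../OXO.] X move#1: (0,1):-1/XX.X/.O../OXO., (0,2):+1/X.XX/.O../OXO.*, (1,0):-1/X..X/XO../OXO., (1,2):+1/X..X/.OX./OXO., (1,3):-1/X..X/.O.X/OXO., (2,3):-1/X..X/.O../OXOX
[X.XX/.O../OXO.] O move#2: (0,1):-1/XOXX/.O../OXO.*, (1,0):-1/X.XX/OO../OXO., (1,2):-1/X.XX/.OO./OXO., (1,3):-1/X.XX/.O.O/OXO., (2,3):-1/X.XX/.O../OXOO
[XOXX/.O../OXO.] X move#3: (1,0):-1/XOXX/XO../OXO., (1,2):+1/XOXX/.OX./OXO.*, (1,3):+1/XOXX/.O.X/OXO., (2,3):+1/XOXX/.O../OXOX
[XOXX/.OX./OXO.] end (terminal -1, O#4); searched X..X/.O../OXO. to 6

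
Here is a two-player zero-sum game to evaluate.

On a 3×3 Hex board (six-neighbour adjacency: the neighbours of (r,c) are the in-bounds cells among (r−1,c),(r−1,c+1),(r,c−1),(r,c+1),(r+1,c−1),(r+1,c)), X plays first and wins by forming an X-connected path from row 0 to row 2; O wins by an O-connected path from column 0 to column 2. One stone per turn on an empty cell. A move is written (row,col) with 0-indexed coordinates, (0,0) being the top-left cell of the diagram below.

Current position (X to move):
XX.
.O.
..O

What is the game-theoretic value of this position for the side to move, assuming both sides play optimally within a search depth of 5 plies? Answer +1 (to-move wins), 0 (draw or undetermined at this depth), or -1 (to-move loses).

value(XX./.O./..O, X) = -1

[XX./.O./..O] X move#1: (0,2):-1/XXX/.O./..O*, (1,0):-1/XX./XO./..O, (1,2):-1/XX./.OX/..O, (2,0):-1/XX./.O./X.O, (2,1):-1/XX./.O./.XO
[XXX/.O./..O] O move#2: (1,0):+1/XXX/OO./..O*, (1,2):+1/XXX/.OO/..O, (2,0):+1/XXX/.O./O.O, (2,1):+1/XXX/.O./.OO
[XXX/OO./..O] X move#3: (1,2):-1/XXX/OOX/..O*, (2,0):-1/XXX/OO./X.O, (2,1):-1/XXX/OO./.XO
[XXX/OOX/..O] O move#4: (2,0):-1/XXX/OOX/O.O, (2,1):+1/XXX/OOX/.OO*
[XXX/OOX/.OO] end (terminal -1, X#5); searched XX./.O./..O to 5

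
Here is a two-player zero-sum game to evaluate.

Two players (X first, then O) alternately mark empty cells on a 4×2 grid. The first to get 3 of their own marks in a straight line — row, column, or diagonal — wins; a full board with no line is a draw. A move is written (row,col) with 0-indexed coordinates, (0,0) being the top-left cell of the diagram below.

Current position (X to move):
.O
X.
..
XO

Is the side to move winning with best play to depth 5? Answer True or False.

p1 X@[.O/X./../XO]: (0,0)[XO/X./../XO]+0 (1,1)[.O/XX/../XO]+0 (2,0)[.O/X./X./XO]+1* (2,1)[.O/X./.X/XO]+0
p2 O@[.O/X./X./XO] terminal -1; root [.O/X./../XO] d5

X winning at [.O/X./../XO]: True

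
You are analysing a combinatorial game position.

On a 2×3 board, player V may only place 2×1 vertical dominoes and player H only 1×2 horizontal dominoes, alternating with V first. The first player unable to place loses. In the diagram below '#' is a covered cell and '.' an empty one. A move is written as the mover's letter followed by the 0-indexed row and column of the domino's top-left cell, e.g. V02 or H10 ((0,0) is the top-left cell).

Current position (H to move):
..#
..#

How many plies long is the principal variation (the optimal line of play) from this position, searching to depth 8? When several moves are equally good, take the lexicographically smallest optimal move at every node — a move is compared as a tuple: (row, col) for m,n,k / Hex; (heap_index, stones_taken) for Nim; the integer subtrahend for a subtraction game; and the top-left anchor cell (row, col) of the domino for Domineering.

[..#/..#] H move#1: H00:+1/###/..#*, H10:+1/..#/###
[###/..#] end (terminal -1, V#2); searched ..#/..# to 8

PV length from [..#/..#]: 1 ply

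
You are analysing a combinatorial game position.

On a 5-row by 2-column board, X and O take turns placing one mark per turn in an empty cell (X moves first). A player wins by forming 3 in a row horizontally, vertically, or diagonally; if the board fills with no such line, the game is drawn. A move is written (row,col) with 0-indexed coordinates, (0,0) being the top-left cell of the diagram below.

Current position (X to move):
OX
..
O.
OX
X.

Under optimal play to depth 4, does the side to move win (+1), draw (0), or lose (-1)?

ply 1, X at OX/../O./OX/X. | (1,0)=+0→OX/X./O./OX/X.*; (1,1)=-1→OX/.X/O./OX/X.; (2,1)=-1→OX/../OX/OX/X.; (4,1)=-1→OX/../O./OX/XX
ply 2, O at OX/X./O./OX/X. | (1,1)=+0→OX/XO/O./OX/X.*; (2,1)=+0→OX/X./OO/OX/X.; (4,1)=+0→OX/X./O./OX/XO
ply 3, X at OX/XO/O./OX/X. | (2,1)=+0→OX/XO/OX/OX/X.*; (4,1)=+0→OX/XO/O./OX/XX
ply 4, O at OX/XO/OX/OX/X. | (4,1)=+0→OX/XO/OX/OX/XO*
ply 5: OX/XO/OX/OX/XO is terminal +0 (X); from OX/../O./OX/X. depth 4

value(OX/../O./OX/X., X) = 0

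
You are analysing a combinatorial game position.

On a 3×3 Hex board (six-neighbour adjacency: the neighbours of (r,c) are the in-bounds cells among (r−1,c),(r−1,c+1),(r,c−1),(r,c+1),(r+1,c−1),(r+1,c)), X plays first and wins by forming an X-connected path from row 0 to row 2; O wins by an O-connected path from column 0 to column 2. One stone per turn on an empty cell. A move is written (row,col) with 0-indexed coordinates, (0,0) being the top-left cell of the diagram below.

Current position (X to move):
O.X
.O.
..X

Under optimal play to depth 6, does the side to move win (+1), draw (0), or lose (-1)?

ply 1, X at O.X/.O./..X | (0,1)=-1→OXX/.O./..X; (1,0)=-1→O.X/XO./..X; (1,2)=+1→O.X/.OX/..X*; (2,0)=-1→O.X/.O./X.X; (2,1)=-1→O.X/.O./.XX
ply 2: O.X/.OX/..X is terminal -1 (O); from O.X/.O./..X depth 6

value(O.X/.O./..X, X) = +1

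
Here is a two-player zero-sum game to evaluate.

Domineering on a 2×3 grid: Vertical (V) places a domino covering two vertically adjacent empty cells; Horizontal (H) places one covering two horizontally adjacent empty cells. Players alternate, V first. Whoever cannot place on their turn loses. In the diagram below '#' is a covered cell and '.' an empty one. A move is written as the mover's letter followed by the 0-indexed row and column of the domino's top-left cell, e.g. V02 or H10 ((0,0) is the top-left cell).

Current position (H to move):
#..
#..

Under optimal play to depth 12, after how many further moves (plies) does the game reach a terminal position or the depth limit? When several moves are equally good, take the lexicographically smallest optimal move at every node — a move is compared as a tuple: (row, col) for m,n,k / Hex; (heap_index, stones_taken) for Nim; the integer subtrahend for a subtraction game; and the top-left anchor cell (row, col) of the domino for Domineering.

PV length from [#../#..]: 1 ply

ply 1, H at #../#.. | H01=+1→###/#..*; H11=+1→#../###
ply 2: ###/#.. is terminal -1 (V); from #../#.. depth 12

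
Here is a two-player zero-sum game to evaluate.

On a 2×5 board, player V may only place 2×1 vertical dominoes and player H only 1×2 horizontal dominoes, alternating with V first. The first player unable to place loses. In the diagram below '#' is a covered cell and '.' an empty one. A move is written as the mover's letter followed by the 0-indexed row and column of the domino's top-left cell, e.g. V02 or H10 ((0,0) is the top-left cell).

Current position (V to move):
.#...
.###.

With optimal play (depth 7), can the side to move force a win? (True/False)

V winning at [.#.../.###.]: True

p1 V@[.#.../.###.]: V00[##.../####.]-1 V04[.#..#/.####]+1*
p2 H@[.#..#/.####]: H02[.####/.####]-1*
p3 V@[.####/.####]: V00[#####/#####]+1*
p4 H@[#####/#####] terminal -1; root [.#.../.###.] d7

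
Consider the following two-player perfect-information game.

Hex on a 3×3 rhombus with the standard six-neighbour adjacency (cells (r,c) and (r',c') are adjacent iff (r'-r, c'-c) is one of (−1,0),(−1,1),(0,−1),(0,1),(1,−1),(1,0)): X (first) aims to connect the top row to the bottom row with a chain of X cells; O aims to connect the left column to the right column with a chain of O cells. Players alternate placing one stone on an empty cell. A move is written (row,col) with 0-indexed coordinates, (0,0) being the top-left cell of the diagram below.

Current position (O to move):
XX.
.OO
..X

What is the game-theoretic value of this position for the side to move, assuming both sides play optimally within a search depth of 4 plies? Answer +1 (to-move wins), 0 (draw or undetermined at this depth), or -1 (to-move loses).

value(XX./.OO/..X, O) = +1

p1 O@[XX./.OO/..X]: (0,2)[XXO/.OO/..X]+1* (1,0)[XX./OOO/..X]+1 (2,0)[XX./.OO/O.X]+1 (2,1)[XX./.OO/.OX]+1
p2 X@[XXO/.OO/..X]: (1,0)[XXO/XOO/..X]-1* (2,0)[XXO/.OO/X.X]-1 (2,1)[XXO/.OO/.XX]-1
p3 O@[XXO/XOO/..X]: (2,0)[XXO/XOO/O.X]+1* (2,1)[XXO/XOO/.OX]-1
p4 X@[XXO/XOO/O.X] terminal -1; root [XX./.OO/..X] d4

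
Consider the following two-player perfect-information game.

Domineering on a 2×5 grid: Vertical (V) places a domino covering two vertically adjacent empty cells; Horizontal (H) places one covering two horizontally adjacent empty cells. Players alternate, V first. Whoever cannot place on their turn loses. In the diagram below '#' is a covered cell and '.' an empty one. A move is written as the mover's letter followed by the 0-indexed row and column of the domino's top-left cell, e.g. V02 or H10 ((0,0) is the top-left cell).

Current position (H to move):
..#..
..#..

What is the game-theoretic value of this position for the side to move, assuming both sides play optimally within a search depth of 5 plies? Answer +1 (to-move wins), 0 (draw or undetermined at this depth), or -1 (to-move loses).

value(..#../..#.., H) = -1

ply 1, H at ..#../..#.. | H00=-1→###../..#..*; H03=-1→..###/..#..; H10=-1→..#../###..; H13=-1→..#../..###
ply 2, V at ###../..#.. | V03=+1→####./..##.*; V04=+1→###.#/..#.#
ply 3, H at ####./..##. | H10=-1→####./####.*
ply 4, V at ####./####. | V04=+1→#####/#####*
ply 5: #####/##### is terminal -1 (H); from ..#../..#.. depth 5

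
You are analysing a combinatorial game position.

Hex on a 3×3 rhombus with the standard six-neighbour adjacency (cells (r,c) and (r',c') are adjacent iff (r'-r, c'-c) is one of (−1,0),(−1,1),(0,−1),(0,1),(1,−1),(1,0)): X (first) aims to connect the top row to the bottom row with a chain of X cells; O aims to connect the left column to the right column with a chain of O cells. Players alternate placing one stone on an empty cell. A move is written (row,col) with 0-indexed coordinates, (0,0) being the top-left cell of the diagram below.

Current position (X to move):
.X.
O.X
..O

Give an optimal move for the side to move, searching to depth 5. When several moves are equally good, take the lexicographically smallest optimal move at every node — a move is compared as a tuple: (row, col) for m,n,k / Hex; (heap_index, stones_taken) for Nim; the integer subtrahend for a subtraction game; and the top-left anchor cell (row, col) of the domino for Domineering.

ply 1, X at .X./O.X/..O | (0,0)=-1→XX./O.X/..O; (0,2)=-1→.XX/O.X/..O; (1,1)=+1→.X./OXX/..O*; (2,0)=-1→.X./O.X/X.O; (2,1)=+1→.X./O.X/.XO
ply 2, O at .X./OXX/..O | (0,0)=-1→OX./OXX/..O*; (0,2)=-1→.XO/OXX/..O; (2,0)=-1→.X./OXX/O.O; (2,1)=-1→.X./OXX/.OO
ply 3, X at OX./OXX/..O | (0,2)=+1→OXX/OXX/..O*; (2,0)=+1→OX./OXX/X.O; (2,1)=+1→OX./OXX/.XO
ply 4, O at OXX/OXX/..O | (2,0)=-1→OXX/OXX/O.O*; (2,1)=-1→OXX/OXX/.OO
ply 5, X at OXX/OXX/O.O | (2,1)=+1→OXX/OXX/OXO*
ply 6: OXX/OXX/OXO is terminal -1 (O); from .X./O.X/..O depth 5

X's best at [.X./O.X/..O]: (1,1)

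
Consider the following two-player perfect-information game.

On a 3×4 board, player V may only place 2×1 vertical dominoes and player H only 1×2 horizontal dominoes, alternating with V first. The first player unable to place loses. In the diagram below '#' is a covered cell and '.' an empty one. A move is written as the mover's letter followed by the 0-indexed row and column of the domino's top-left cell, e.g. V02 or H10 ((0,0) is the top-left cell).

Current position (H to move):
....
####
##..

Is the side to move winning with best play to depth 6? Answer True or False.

H winning at [..../####/##..]: True

ply 1, H at ..../####/##.. | H00=+1→##../####/##..*; H01=+1→.##./####/##..; H02=+1→..##/####/##..; H22=+1→..../####/####
ply 2: ##../####/##.. is terminal -1 (V); from ..../####/##.. depth 6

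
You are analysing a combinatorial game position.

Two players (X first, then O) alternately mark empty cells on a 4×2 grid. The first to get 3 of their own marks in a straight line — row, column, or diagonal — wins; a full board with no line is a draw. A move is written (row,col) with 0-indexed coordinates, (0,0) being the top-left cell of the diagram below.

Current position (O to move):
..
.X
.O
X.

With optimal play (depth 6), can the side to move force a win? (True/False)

O winning at [../.X/.O/X.]: False

[../.X/.O/X.] O move#1: (0,0):+0/O./.X/.O/X.*, (0,1):+0/.O/.X/.O/X., (1,0):+0/../OX/.O/X., (2,0):+0/../.X/OO/X., (3,1):+0/../.X/.O/XO
[O./.X/.O/X.] X move#2: (0,1):+0/OX/.X/.O/X.*, (1,0):+0/O./XX/.O/X., (2,0):+0/O./.X/XO/X., (3,1):+0/O./.X/.O/XX
[OX/.X/.O/X.] O move#3: (1,0):+0/OX/OX/.O/X.*, (2,0):+0/OX/.X/OO/X., (3,1):+0/OX/.X/.O/XO
[OX/OX/.O/X.] X move#4: (2,0):+0/OX/OX/XO/X.*, (3,1):-1/OX/OX/.O/XX
[OX/OX/XO/X.] O move#5: (3,1):+0/OX/OX/XO/XO*
[OX/OX/XO/XO] end (terminal +0, X#6); searched ../.X/.O/X. to 6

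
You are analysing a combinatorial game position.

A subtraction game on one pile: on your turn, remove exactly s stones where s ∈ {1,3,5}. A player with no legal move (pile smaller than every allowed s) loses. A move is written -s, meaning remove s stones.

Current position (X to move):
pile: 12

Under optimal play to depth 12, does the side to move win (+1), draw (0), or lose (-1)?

value(12, X) = -1

p1 X@[12]: -1[11]-1* -3[9]-1 -5[7]-1
p2 O@[11]: -1[10]+1* -3[8]+1 -5[6]+1
p3 X@[10]: -1[9]-1* -3[7]-1 -5[5]-1
p4 O@[9]: -1[8]+1* -3[6]+1 -5[4]+1
p5 X@[8]: -1[7]-1* -3[5]-1 -5[3]-1
p6 O@[7]: -1[6]+1* -3[4]+1 -5[2]+1
p7 X@[6]: -1[5]-1* -3[3]-1 -5[1]-1
p8 O@[5]: -1[4]+1* -3[2]+1 -5[0]+1
p9 X@[4]: -1[3]-1* -3[1]-1
p10 O@[3]: -1[2]+1* -3[0]+1
p11 X@[2]: -1[1]-1*
p12 O@[1]: -1[0]+1*
p13 X@[0] terminal -1; root [12] d12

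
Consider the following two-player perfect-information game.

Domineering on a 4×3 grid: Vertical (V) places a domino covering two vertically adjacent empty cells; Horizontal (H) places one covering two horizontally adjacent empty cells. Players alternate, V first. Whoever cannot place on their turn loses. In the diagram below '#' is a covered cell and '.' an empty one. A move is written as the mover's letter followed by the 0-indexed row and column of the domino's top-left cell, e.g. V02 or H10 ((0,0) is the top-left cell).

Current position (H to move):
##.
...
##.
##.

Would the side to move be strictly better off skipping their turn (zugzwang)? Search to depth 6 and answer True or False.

zugzwang(##./.../##./##., H) = False

p1 H@[##./.../##./##.]: H10[##./##./##./##.]-1* H11[##./.##/##./##.]-1
p2 V@[##./##./##./##.]: V02[###/###/##./##.]+1* V12[##./###/###/##.]+1 V22[##./##./###/###]+1
p3 H@[###/###/##./##.] terminal -1; root [##./.../##./##.] d6
if H skipped the turn, V would face:
~ p1 V@[##./.../##./##.]: V02[###/..#/##./##.]+1* V12[##./..#/###/##.]-1 V22[##./.../###/###]-1
~ p2 H@[###/..#/##./##.]: H10[###/###/##./##.]-1*
~ p3 V@[###/###/##./##.]: V22[###/###/###/###]+1*
~ p4 H@[###/###/###/###] terminal -1; root [##./.../##./##.] d6
compare (H): move=-1 vs pass=-1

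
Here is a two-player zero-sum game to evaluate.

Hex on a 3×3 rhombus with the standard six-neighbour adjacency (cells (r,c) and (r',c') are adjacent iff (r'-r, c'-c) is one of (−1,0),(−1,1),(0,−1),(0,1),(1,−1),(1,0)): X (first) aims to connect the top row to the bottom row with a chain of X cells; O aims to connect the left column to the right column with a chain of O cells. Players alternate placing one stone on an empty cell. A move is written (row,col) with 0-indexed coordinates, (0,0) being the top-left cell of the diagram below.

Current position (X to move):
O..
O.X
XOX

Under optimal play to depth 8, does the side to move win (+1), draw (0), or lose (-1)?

p1 X@[O../O.X/XOX]: (0,1)[OX./O.X/XOX]+1* (0,2)[O.X/O.X/XOX]+1 (1,1)[O../OXX/XOX]+1
p2 O@[OX./O.X/XOX]: (0,2)[OXO/O.X/XOX]-1* (1,1)[OX./OOX/XOX]-1
p3 X@[OXO/O.X/XOX]: (1,1)[OXO/OXX/XOX]+1*
p4 O@[OXO/OXX/XOX] terminal -1; root [O../O.X/XOX] d8

value(O../O.X/XOX, X) = +1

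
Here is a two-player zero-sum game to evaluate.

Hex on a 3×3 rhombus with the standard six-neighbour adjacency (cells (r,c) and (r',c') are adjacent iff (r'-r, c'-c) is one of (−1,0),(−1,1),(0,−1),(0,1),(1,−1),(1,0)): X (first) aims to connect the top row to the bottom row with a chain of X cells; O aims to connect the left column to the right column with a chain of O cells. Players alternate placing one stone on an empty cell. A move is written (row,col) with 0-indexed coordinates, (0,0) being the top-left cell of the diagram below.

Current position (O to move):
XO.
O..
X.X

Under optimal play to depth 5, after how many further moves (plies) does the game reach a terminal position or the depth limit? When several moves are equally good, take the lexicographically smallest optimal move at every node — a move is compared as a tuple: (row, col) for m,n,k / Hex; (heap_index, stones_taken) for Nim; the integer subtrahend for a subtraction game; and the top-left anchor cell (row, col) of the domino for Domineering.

PV length from [XO./O../X.X]: 1 ply

p1 O@[XO./O../X.X]: (0,2)[XOO/O../X.X]+1* (1,1)[XO./OO./X.X]+1 (1,2)[XO./O.O/X.X]+1 (2,1)[XO./O../XOX]-1
p2 X@[XOO/O../X.X] terminal -1; root [XO./O../X.X] d5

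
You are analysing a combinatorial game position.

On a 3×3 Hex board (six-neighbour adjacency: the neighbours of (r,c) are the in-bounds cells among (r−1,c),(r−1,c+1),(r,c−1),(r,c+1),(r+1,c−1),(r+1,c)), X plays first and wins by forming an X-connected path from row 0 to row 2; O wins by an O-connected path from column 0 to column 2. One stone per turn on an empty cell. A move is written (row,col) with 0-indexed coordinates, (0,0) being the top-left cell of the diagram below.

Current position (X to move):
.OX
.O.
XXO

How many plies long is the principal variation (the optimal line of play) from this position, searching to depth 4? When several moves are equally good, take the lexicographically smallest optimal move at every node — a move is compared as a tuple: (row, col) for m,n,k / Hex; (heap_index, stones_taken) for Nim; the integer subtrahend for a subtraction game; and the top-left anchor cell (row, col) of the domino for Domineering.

[.OX/.O./XXO] X move#1: (0,0):+1/XOX/.O./XXO*, (1,0):+1/.OX/XO./XXO, (1,2):+1/.OX/.OX/XXO
[XOX/.O./XXO] O move#2: (1,0):-1/XOX/OO./XXO*, (1,2):-1/XOX/.OO/XXO
[XOX/OO./XXO] X move#3: (1,2):+1/XOX/OOX/XXO*
[XOX/OOX/XXO] end (terminal -1, O#4); searched .OX/.O./XXO to 4

PV length from [.OX/.O./XXO]: 3 plies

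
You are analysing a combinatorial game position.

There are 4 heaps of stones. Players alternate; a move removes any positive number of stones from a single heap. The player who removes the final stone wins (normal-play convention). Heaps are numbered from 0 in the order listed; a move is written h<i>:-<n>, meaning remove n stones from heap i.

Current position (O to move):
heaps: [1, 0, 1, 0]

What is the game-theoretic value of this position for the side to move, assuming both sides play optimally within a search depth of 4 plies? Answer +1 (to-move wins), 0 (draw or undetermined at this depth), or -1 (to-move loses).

[(1,0,1,0)] O move#1: h0:-1:-1/(0,0,1,0)*, h2:-1:-1/(1,0,0,0)
[(0,0,1,0)] X move#2: h2:-1:+1/(0,0,0,0)*
[(0,0,0,0)] end (terminal -1, O#3); searched (1,0,1,0) to 4

value((1,0,1,0), O) = -1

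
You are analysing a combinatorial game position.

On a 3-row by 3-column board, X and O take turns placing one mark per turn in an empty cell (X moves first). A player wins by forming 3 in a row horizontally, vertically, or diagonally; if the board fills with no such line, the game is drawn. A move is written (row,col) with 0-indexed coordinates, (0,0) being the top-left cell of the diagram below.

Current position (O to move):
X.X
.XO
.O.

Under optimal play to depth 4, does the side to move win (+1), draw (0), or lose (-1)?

[X.X/.XO/.O.] O move#1: (0,1):-1/XOX/.XO/.O.*, (1,0):-1/X.X/OXO/.O., (2,0):-1/X.X/.XO/OO., (2,2):-1/X.X/.XO/.OO
[XOX/.XO/.O.] X move#2: (1,0):+1/XOX/XXO/.O.*, (2,0):+1/XOX/.XO/XO., (2,2):+1/XOX/.XO/.OX
[XOX/XXO/.O.] O move#3: (2,0):-1/XOX/XXO/OO.*, (2,2):-1/XOX/XXO/.OO
[XOX/XXO/OO.] X move#4: (2,2):+1/XOX/XXO/OOX*
[XOX/XXO/OOX] end (terminal -1, O#5); searched X.X/.XO/.O. to 4

value(X.X/.XO/.O., O) = -1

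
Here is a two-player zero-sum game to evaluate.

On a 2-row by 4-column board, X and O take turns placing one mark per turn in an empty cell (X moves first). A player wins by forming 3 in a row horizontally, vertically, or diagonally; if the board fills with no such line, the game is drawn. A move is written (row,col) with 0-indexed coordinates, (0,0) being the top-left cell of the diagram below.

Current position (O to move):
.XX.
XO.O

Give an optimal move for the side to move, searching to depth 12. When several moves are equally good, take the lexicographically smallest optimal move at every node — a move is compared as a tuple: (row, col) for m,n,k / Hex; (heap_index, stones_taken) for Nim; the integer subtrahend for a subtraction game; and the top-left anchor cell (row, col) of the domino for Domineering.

ply 1, O at .XX./XO.O | (0,0)=-1→OXX./XO.O; (0,3)=-1→.XXO/XO.O; (1,2)=+1→.XX./XOOO*
ply 2: .XX./XOOO is terminal -1 (X); from .XX./XO.O depth 12

O's best at [.XX./XO.O]: (1,2)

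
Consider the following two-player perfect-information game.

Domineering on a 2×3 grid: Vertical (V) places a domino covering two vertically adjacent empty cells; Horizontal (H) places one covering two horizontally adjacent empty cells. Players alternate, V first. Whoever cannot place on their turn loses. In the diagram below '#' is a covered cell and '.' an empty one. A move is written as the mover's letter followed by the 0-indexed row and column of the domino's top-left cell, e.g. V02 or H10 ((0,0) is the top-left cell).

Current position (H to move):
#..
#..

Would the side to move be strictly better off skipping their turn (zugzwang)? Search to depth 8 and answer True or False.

p1 H@[#../#..]: H01[###/#..]+1* H11[#../###]+1
p2 V@[###/#..] terminal -1; root [#../#..] d8
if H skipped the turn, V would face:
~ p1 V@[#../#..]: V01[##./##.]+1* V02[#.#/#.#]+1
~ p2 H@[##./##.] terminal -1; root [#../#..] d8
compare (H): move=+1 vs pass=-1

zugzwang(#../#.., H) = False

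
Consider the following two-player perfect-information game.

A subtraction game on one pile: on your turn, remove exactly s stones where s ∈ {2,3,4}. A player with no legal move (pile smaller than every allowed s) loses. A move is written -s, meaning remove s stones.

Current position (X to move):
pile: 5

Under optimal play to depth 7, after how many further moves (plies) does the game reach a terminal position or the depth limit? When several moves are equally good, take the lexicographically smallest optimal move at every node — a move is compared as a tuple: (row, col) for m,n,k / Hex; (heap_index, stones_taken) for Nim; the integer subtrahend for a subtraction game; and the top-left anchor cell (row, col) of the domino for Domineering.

PV length from [5]: 1 ply

p1 X@[5]: -2[3]-1 -3[2]-1 -4[1]+1*
p2 O@[1] terminal -1; root [5] d7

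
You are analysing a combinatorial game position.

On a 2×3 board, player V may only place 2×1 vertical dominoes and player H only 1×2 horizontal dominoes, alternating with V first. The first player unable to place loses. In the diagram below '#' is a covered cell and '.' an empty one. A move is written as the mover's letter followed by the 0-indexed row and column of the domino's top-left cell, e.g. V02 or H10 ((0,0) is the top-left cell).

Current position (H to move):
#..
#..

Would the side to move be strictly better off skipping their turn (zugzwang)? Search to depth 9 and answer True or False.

zugzwang(#../#.., H) = False

p1 H@[#../#..]: H01[###/#..]+1* H11[#../###]+1
p2 V@[###/#..] terminal -1; root [#../#..] d9
suppose H passes — search the same position with V to move:
pass> p1 V@[#../#..]: V01[##./##.]+1* V02[#.#/#.#]+1
pass> p2 H@[##./##.] terminal -1; root [#../#..] d9
for H: play +1, pass -1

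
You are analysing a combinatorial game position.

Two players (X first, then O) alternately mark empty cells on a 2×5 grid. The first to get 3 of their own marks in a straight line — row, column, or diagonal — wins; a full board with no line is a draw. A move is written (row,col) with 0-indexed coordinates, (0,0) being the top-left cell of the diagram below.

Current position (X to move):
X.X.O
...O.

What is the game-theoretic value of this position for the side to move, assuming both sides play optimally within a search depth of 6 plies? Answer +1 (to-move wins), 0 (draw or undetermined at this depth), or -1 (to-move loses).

value(X.X.O/...O., X) = +1

[X.X.O/...O.] X move#1: (0,1):+1/XXX.O/...O.*, (0,3):+0/X.XXO/...O., (1,0):+0/X.X.O/X..O., (1,1):+0/X.X.O/.X.O., (1,2):+0/X.X.O/..XO., (1,4):+0/X.X.O/...OX
[XXX.O/...O.] end (terminal -1, O#2); searched X.X.O/...O. to 6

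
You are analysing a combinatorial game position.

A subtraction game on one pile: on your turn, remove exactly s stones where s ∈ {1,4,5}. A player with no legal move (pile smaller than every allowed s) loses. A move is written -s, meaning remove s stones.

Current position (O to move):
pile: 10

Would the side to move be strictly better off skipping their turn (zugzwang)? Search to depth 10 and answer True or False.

[10] O move#1: -1:-1/9*, -4:-1/6, -5:-1/5
[9] X move#2: -1:+1/8*, -4:-1/5, -5:-1/4
[8] O move#3: -1:-1/7*, -4:-1/4, -5:-1/3
[7] X move#4: -1:-1/6, -4:-1/3, -5:+1/2*
[2] O move#5: -1:-1/1*
[1] X move#6: -1:+1/0*
[0] end (terminal -1, O#7); searched 10 to 10
pass branch (X moves first from the same position):
  | [10] X move#1: -1:-1/9*, -4:-1/6, -5:-1/5
  | [9] O move#2: -1:+1/8*, -4:-1/5, -5:-1/4
  | [8] X move#3: -1:-1/7*, -4:-1/4, -5:-1/3
  | [7] O move#4: -1:-1/6, -4:-1/3, -5:+1/2*
  | [2] X move#5: -1:-1/1*
  | [1] O move#6: -1:+1/0*
  | [0] end (terminal -1, X#7); searched 10 to 10
O moving scores -1; O passing scores +1

zugzwang(10, O) = True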